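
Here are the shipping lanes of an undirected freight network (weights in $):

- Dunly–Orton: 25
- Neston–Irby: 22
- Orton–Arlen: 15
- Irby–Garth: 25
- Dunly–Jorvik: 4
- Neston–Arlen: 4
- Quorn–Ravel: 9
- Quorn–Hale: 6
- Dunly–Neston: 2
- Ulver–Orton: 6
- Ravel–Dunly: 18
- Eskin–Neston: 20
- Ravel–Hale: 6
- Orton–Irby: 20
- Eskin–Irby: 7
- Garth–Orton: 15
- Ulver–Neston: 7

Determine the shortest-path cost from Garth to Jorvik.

$34

Shortest distances from Garth:
Garth: 0
Orton: 15  (via Garth)
Ulver: 21  (via Orton)
Irby: 25  (via Garth)
Neston: 28  (via Ulver)
Arlen: 30  (via Orton)
Dunly: 30  (via Neston)
Eskin: 32  (via Irby)
Jorvik: 34  (via Dunly)
Shortest route: Garth–Orton–Ulver–Neston–Dunly–Jorvik = $34.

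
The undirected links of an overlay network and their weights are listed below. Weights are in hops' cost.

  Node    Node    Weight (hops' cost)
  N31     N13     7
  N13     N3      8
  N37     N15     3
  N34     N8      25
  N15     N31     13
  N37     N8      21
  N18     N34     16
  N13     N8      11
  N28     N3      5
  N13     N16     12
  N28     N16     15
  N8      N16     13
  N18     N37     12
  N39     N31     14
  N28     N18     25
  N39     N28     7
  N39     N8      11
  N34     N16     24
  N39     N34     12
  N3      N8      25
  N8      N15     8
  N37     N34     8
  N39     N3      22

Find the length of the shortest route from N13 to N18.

34 hops' cost

Enumerating some paths:
N13–N31–N15–N37–N18: 7+13+3+12 = 35
N13–N8–N15–N37–N18: 11+8+3+12 = 34
N13–N3–N28–N18: 8+5+25 = 38
N13–N8–N37–N18: 11+21+12 = 44
The minimum is 34 hops' cost via N13–N8–N15–N37–N18.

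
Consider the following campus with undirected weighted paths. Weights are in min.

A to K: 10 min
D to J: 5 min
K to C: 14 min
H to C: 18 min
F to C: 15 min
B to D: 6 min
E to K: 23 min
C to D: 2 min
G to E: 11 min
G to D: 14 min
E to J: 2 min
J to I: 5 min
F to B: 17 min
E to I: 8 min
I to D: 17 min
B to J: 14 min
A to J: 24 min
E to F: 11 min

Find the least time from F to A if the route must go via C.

Best F to C: F → C costing 15
Shortest C→A: C → K → A = 24
Total via C: 15 + 24 = 39 min.

39 min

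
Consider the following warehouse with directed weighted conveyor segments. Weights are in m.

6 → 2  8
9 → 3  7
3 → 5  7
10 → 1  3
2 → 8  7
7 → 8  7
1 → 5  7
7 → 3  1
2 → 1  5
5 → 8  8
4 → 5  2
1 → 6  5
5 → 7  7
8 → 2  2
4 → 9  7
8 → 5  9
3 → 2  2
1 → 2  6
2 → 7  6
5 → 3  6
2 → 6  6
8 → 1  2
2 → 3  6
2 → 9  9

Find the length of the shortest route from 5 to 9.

Shortest distances from 5:
5: 0
3: 6  (via 5)
7: 7  (via 5)
2: 8  (via 3)
8: 8  (via 5)
1: 10  (via 8)
6: 14  (via 2)
9: 17  (via 2)
Shortest route: 5 → 3 → 2 → 9 = 17 m.

17 m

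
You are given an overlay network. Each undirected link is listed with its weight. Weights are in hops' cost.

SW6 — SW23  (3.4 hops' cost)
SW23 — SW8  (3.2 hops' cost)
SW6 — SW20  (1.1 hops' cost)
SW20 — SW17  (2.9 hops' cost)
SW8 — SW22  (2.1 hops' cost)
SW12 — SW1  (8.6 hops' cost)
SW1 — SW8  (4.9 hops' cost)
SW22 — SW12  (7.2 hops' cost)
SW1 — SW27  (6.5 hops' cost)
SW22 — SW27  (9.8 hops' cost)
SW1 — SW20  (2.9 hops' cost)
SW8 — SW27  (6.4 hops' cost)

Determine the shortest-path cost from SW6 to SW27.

Candidate routes:
SW6 → SW23 → SW8 → SW27: 3.4+3.2+6.4 = 13
SW6 → SW20 → SW1 → SW8 → SW27: 1.1+2.9+4.9+6.4 = 15.3
SW6 → SW23 → SW8 → SW1 → SW27: 3.4+3.2+4.9+6.5 = 18
SW6 → SW20 → SW1 → SW27: 1.1+2.9+6.5 = 10.5
The minimum is 10.5 hops' cost via SW6 → SW20 → SW1 → SW27.

10.5 hops' cost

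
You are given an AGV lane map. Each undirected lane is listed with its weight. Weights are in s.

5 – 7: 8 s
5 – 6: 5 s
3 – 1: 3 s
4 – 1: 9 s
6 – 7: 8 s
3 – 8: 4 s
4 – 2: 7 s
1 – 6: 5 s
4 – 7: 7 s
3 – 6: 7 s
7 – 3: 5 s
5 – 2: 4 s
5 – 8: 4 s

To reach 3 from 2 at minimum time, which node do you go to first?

5

Candidate routes:
2 - 5 - 6 - 3: 4+5+7 = 16
2 - 5 - 8 - 3: 4+4+4 = 12
Cheapest is 2 - 5 - 8 - 3 at 12 s.
So from 2 the first move is to 5.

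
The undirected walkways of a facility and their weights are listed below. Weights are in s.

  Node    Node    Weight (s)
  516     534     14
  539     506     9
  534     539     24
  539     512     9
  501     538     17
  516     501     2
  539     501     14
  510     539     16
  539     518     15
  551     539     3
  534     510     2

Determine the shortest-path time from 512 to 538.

40 s

Enumerating some paths:
512 - 539 - 501 - 538: 9+14+17 = 40
512 - 539 - 534 - 516 - 501 - 538: 9+24+14+2+17 = 66
512 - 539 - 510 - 534 - 516 - 501 - 538: 9+16+2+14+2+17 = 60
The minimum is 40 s via 512 - 539 - 501 - 538.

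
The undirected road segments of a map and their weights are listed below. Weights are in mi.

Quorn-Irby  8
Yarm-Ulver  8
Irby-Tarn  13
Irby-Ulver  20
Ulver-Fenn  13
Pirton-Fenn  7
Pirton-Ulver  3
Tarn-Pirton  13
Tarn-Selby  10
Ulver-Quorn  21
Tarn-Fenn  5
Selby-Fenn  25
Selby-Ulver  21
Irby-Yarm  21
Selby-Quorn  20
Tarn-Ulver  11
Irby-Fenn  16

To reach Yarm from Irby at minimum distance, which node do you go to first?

Yarm

Enumerating some paths:
Irby → Yarm: 21 = 21
Irby → Tarn → Ulver → Yarm: 13+11+8 = 32
Irby → Ulver → Yarm: 20+8 = 28
Irby → Fenn → Pirton → Ulver → Yarm: 16+7+3+8 = 34
Cheapest is Irby → Yarm at 21 mi.
So from Irby the first move is to Yarm.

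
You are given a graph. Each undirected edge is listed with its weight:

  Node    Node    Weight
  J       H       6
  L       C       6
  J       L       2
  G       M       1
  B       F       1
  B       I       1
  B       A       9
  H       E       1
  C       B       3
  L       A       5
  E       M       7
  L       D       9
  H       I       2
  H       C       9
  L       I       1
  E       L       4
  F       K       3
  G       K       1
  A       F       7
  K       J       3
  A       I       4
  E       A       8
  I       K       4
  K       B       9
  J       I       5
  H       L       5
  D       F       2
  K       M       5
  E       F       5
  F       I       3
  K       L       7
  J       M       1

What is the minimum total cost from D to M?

7

Enumerating some paths:
D–F–K–J–M: 2+3+3+1 = 9
D–F–K–G–M: 2+3+1+1 = 7
D–F–B–I–L–J–M: 2+1+1+1+2+1 = 8
D–F–I–L–J–M: 2+3+1+2+1 = 9
Cheapest is D–F–K–G–M at 7.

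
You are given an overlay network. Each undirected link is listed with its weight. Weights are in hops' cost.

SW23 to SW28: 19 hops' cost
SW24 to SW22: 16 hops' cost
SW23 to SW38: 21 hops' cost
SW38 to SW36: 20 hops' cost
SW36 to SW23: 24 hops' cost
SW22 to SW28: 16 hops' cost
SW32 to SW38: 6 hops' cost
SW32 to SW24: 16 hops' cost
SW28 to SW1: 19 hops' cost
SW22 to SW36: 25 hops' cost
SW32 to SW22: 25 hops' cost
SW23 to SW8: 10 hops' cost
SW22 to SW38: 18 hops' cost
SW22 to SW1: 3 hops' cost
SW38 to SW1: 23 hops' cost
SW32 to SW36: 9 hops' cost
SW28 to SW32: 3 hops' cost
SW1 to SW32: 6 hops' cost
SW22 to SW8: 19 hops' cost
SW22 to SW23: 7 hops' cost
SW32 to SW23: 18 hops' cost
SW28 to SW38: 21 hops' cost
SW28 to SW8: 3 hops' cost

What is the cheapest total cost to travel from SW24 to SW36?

25 hops' cost

Settle nodes by increasing distance from SW24:
SW24: 0
SW22: 16  (via SW24)
SW32: 16  (via SW24)
SW1: 19  (via SW22)
SW28: 19  (via SW32)
SW8: 22  (via SW28)
SW38: 22  (via SW32)
SW23: 23  (via SW22)
SW36: 25  (via SW32)
Shortest route: SW24–SW32–SW36 = 25 hops' cost.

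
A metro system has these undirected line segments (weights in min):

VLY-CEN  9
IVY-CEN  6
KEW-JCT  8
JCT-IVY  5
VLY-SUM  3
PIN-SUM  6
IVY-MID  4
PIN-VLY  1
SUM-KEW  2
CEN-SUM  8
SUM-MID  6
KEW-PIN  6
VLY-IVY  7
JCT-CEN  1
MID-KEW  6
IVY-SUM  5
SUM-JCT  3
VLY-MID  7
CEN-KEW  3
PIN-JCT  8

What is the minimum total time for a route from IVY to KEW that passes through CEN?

9 min

Best IVY to CEN: IVY–CEN costing 6
Shortest CEN→KEW: CEN–KEW = 3
Total via CEN: 6 + 3 = 9 min.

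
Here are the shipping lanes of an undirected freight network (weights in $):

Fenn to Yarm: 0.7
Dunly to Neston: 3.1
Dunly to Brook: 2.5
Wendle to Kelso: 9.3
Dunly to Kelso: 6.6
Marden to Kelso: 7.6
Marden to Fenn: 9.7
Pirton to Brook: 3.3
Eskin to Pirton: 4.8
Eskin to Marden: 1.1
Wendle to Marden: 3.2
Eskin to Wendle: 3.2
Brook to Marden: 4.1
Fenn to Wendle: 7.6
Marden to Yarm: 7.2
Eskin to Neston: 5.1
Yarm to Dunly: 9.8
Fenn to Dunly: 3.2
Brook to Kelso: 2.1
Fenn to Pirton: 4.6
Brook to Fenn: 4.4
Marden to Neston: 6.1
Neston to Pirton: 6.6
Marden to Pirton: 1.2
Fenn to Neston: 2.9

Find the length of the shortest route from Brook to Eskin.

$5.2

Running Dijkstra from Brook:
Brook: 0
Kelso: 2.1  (via Brook)
Dunly: 2.5  (via Brook)
Pirton: 3.3  (via Brook)
Marden: 4.1  (via Brook)
Fenn: 4.4  (via Brook)
Yarm: 5.1  (via Fenn)
Eskin: 5.2  (via Marden)
Shortest route: Brook–Marden–Eskin = $5.2.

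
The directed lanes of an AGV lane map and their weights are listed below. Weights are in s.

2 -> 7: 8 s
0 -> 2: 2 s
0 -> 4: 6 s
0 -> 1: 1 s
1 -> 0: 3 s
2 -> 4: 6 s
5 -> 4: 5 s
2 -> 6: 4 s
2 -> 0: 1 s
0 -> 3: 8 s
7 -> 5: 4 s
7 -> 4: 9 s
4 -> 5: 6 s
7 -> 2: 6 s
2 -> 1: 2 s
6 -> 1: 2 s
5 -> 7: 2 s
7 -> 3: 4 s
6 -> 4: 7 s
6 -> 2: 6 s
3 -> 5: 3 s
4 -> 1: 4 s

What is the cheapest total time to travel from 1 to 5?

14 s

Enumerating some paths:
1 → 0 → 4 → 5: 3+6+6 = 15
1 → 0 → 2 → 7 → 5: 3+2+8+4 = 17
1 → 0 → 3 → 5: 3+8+3 = 14
Cheapest is 1 → 0 → 3 → 5 at 14 s.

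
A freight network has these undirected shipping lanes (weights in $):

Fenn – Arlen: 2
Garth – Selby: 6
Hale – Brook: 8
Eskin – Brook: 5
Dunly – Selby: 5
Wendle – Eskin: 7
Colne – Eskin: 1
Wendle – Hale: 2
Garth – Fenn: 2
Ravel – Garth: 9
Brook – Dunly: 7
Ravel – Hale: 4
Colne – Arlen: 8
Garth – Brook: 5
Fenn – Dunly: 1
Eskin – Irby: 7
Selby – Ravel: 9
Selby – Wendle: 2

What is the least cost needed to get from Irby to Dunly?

$19

Settle nodes by increasing distance from Irby:
Irby: 0
Eskin: 7  (via Irby)
Colne: 8  (via Eskin)
Brook: 12  (via Eskin)
Wendle: 14  (via Eskin)
Hale: 16  (via Wendle)
Selby: 16  (via Wendle)
Arlen: 16  (via Colne)
Garth: 17  (via Brook)
Fenn: 18  (via Arlen)
Dunly: 19  (via Brook)
Shortest route: Irby → Eskin → Brook → Dunly = $19.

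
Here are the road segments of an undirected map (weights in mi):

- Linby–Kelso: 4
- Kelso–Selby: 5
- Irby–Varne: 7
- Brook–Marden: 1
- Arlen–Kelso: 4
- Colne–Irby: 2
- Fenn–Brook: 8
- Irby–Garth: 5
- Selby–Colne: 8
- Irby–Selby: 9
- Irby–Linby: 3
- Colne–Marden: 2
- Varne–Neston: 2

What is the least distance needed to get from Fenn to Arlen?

24 mi

Shortest distances from Fenn:
Fenn: 0
Brook: 8  (via Fenn)
Marden: 9  (via Brook)
Colne: 11  (via Marden)
Irby: 13  (via Colne)
Linby: 16  (via Irby)
Garth: 18  (via Irby)
Selby: 19  (via Colne)
Varne: 20  (via Irby)
Kelso: 20  (via Linby)
Neston: 22  (via Varne)
Arlen: 24  (via Kelso)
Shortest route: Fenn → Brook → Marden → Colne → Irby → Linby → Kelso → Arlen = 24 mi.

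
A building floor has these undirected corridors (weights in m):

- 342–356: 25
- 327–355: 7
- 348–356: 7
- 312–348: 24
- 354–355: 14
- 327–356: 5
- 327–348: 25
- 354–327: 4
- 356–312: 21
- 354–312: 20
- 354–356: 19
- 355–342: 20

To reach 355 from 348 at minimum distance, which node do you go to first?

356

Candidate routes:
348 - 356 - 327 - 355: 7+5+7 = 19
348 - 356 - 327 - 354 - 355: 7+5+4+14 = 30
Cheapest is 348 - 356 - 327 - 355 at 19 m.
So from 348 the first move is to 356.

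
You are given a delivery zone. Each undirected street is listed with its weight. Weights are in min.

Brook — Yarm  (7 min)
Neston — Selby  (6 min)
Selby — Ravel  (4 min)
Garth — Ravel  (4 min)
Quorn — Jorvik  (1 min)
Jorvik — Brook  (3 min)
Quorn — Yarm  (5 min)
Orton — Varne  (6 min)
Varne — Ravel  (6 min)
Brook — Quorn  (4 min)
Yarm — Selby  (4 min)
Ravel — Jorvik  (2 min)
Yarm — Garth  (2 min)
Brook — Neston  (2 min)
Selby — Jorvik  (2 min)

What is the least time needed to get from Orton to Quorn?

15 min

Running Dijkstra from Orton:
Orton: 0
Varne: 6  (via Orton)
Ravel: 12  (via Varne)
Jorvik: 14  (via Ravel)
Quorn: 15  (via Jorvik)
Shortest route: Orton → Varne → Ravel → Jorvik → Quorn = 15 min.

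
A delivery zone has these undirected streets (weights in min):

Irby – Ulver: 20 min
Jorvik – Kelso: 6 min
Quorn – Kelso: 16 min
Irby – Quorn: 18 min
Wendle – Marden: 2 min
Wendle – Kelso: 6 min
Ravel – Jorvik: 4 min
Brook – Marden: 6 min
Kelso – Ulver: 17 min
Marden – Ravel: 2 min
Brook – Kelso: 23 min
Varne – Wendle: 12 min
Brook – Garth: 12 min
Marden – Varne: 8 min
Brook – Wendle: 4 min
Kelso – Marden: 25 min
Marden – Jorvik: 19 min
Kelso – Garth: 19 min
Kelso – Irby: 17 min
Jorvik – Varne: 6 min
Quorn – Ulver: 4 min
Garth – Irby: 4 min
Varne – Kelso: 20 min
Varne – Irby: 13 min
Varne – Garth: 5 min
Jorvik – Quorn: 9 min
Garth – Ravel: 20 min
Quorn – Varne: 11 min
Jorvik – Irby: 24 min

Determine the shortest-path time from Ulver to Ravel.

Settle nodes by increasing distance from Ulver:
Ulver: 0
Quorn: 4  (via Ulver)
Jorvik: 13  (via Quorn)
Varne: 15  (via Quorn)
Kelso: 17  (via Ulver)
Ravel: 17  (via Jorvik)
Shortest route: Ulver–Quorn–Jorvik–Ravel = 17 min.

17 min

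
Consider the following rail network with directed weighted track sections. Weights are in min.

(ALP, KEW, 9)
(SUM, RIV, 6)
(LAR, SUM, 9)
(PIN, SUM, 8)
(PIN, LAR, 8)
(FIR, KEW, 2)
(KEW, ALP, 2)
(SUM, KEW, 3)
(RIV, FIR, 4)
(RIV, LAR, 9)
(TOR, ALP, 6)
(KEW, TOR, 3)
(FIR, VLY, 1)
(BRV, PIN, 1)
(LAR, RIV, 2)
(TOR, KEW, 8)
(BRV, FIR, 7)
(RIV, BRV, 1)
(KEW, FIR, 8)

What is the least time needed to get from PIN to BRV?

Enumerating some paths:
PIN–SUM–RIV–BRV: 8+6+1 = 15
PIN–LAR–RIV–BRV: 8+2+1 = 11
Cheapest is PIN–LAR–RIV–BRV at 11 min.

11 min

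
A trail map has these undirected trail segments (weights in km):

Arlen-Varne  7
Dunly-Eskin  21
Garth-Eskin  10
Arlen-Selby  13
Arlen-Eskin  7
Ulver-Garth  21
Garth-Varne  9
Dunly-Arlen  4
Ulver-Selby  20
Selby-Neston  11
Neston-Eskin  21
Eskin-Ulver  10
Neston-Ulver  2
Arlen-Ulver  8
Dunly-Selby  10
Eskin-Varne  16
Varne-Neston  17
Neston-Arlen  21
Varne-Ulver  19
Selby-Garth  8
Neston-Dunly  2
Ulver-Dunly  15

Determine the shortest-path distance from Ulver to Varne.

15 km

Enumerating some paths:
Ulver - Varne: 19 = 19
Ulver - Arlen - Varne: 8+7 = 15
Cheapest is Ulver - Arlen - Varne at 15 km.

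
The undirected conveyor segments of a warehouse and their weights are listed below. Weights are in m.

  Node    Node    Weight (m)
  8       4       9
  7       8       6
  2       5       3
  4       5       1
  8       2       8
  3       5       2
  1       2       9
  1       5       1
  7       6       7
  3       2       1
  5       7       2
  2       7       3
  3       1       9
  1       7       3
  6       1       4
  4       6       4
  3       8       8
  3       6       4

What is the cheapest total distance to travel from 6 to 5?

5 m

Shortest distances from 6:
6: 0
1: 4  (via 6)
3: 4  (via 6)
4: 4  (via 6)
2: 5  (via 3)
5: 5  (via 1)
Shortest route: 6–1–5 = 5 m.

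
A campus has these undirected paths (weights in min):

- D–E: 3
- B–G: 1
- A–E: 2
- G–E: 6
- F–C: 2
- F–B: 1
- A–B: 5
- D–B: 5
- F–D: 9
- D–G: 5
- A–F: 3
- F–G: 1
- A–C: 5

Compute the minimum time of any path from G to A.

Compare a few routes:
G - F - A: 1+3 = 4
G - B - F - A: 1+1+3 = 5
Cheapest is G - F - A at 4 min.

4 min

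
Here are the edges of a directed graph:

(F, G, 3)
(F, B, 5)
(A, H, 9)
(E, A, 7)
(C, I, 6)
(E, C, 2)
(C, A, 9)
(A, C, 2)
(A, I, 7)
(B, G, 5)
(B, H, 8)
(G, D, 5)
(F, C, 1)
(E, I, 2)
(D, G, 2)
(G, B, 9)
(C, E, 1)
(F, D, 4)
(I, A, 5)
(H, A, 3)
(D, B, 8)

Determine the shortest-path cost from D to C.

Shortest distances from D:
D: 0
G: 2  (via D)
B: 8  (via D)
H: 16  (via B)
A: 19  (via H)
C: 21  (via A)
Shortest route: D–B–H–A–C = 21.

21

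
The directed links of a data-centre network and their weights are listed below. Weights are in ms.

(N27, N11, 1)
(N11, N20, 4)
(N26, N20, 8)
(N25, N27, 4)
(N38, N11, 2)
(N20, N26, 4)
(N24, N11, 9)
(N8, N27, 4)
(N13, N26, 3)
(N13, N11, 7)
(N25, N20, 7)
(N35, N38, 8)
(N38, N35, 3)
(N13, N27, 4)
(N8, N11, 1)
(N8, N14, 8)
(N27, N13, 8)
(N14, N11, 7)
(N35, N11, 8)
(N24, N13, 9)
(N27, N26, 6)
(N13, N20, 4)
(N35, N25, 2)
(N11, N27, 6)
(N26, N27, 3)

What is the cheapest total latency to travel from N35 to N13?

Candidate routes:
N35 - N11 - N27 - N13: 8+6+8 = 22
N35 - N25 - N27 - N13: 2+4+8 = 14
The minimum is 14 ms via N35 - N25 - N27 - N13.

14 ms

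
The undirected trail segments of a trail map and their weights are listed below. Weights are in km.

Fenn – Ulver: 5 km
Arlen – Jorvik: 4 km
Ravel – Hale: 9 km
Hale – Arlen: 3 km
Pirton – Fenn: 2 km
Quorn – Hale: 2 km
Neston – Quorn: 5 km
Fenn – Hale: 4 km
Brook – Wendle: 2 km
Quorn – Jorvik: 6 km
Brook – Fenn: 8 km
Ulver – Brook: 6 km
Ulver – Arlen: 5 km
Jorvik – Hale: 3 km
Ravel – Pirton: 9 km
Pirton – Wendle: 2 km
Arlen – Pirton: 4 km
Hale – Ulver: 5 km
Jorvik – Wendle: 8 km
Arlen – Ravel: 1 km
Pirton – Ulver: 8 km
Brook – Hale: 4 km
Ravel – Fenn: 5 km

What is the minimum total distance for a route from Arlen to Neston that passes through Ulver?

17 km

Best Arlen to Ulver: Arlen–Ulver costing 5
Best Ulver to Neston: Ulver–Hale–Quorn–Neston costing 12
Total via Ulver: 5 + 12 = 17 km.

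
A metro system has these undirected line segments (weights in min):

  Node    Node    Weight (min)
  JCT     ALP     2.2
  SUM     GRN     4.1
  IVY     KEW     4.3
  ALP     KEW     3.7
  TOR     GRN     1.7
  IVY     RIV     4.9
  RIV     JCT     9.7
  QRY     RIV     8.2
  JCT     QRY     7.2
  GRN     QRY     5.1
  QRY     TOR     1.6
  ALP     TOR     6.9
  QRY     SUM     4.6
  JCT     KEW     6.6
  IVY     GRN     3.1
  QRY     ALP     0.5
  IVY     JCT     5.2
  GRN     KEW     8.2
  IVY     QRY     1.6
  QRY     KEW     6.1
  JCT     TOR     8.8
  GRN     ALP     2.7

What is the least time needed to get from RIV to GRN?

8 min

Running Dijkstra from RIV:
RIV: 0
IVY: 4.9  (via RIV)
QRY: 6.5  (via IVY)
ALP: 7  (via QRY)
GRN: 8  (via IVY)
Shortest route: RIV–IVY–GRN = 8 min.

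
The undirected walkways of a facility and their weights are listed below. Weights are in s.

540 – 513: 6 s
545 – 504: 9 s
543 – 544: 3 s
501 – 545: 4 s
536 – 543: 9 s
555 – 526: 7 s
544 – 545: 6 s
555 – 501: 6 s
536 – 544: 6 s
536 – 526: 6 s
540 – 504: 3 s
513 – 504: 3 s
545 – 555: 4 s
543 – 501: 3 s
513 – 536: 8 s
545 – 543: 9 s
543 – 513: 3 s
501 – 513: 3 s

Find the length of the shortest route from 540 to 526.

Running Dijkstra from 540:
540: 0
504: 3  (via 540)
513: 6  (via 540)
543: 9  (via 513)
501: 9  (via 513)
544: 12  (via 543)
545: 12  (via 504)
536: 14  (via 513)
555: 15  (via 501)
526: 20  (via 536)
Shortest route: 540–513–536–526 = 20 s.

20 s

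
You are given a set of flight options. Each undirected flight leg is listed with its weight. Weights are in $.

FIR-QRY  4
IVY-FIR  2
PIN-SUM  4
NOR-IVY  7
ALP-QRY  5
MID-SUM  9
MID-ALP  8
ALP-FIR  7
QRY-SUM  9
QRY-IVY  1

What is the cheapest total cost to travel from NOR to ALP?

Compare a few routes:
NOR - IVY - FIR - ALP: 7+2+7 = 16
NOR - IVY - QRY - ALP: 7+1+5 = 13
Cheapest is NOR - IVY - QRY - ALP at $13.

$13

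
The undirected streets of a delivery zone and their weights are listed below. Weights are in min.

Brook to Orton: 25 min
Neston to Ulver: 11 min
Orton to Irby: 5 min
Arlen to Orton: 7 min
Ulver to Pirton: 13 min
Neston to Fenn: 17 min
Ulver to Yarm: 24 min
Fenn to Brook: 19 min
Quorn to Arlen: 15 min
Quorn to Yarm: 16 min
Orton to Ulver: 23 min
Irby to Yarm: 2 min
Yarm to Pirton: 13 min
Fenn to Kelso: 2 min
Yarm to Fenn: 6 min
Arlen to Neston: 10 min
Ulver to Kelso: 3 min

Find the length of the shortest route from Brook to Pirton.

Settle nodes by increasing distance from Brook:
Brook: 0
Fenn: 19  (via Brook)
Kelso: 21  (via Fenn)
Ulver: 24  (via Kelso)
Yarm: 25  (via Fenn)
Orton: 25  (via Brook)
Irby: 27  (via Yarm)
Arlen: 32  (via Orton)
Neston: 35  (via Ulver)
Pirton: 37  (via Ulver)
Shortest route: Brook–Fenn–Kelso–Ulver–Pirton = 37 min.

37 min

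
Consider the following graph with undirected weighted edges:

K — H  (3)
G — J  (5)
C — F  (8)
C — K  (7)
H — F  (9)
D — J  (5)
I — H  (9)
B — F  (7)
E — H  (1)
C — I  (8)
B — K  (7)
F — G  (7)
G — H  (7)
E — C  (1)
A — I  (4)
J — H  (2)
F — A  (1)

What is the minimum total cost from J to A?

Running Dijkstra from J:
J: 0
H: 2  (via J)
E: 3  (via H)
C: 4  (via E)
D: 5  (via J)
G: 5  (via J)
K: 5  (via H)
F: 11  (via H)
I: 11  (via H)
A: 12  (via F)
Shortest route: J–H–F–A = 12.

12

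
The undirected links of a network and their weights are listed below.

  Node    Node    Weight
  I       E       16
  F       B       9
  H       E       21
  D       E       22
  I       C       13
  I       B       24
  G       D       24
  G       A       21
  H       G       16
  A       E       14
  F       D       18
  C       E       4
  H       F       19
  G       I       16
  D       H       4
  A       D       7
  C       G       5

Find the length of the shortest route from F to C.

40

Candidate routes:
F–H–G–C: 19+16+5 = 40
F–D–A–E–C: 18+7+14+4 = 43
The minimum is 40 via F–H–G–C.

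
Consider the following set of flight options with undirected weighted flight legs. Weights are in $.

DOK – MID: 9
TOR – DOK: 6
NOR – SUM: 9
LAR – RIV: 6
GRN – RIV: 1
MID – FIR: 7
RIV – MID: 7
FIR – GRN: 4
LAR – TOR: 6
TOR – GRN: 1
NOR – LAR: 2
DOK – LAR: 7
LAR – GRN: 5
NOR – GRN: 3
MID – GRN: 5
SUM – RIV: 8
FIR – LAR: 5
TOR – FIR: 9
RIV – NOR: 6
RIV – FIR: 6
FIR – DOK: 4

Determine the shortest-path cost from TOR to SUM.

Shortest distances from TOR:
TOR: 0
GRN: 1  (via TOR)
RIV: 2  (via GRN)
NOR: 4  (via GRN)
FIR: 5  (via GRN)
LAR: 6  (via TOR)
DOK: 6  (via TOR)
MID: 6  (via GRN)
SUM: 10  (via RIV)
Shortest route: TOR–GRN–RIV–SUM = $10.

$10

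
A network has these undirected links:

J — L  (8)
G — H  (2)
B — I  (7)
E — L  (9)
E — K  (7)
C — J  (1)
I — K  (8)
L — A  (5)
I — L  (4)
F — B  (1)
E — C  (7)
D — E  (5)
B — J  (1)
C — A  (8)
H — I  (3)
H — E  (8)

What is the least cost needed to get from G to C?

Compare a few routes:
G - H - E - C: 2+8+7 = 17
G - H - I - L - J - C: 2+3+4+8+1 = 18
G - H - I - B - J - C: 2+3+7+1+1 = 14
Cheapest is G - H - I - B - J - C at 14.

14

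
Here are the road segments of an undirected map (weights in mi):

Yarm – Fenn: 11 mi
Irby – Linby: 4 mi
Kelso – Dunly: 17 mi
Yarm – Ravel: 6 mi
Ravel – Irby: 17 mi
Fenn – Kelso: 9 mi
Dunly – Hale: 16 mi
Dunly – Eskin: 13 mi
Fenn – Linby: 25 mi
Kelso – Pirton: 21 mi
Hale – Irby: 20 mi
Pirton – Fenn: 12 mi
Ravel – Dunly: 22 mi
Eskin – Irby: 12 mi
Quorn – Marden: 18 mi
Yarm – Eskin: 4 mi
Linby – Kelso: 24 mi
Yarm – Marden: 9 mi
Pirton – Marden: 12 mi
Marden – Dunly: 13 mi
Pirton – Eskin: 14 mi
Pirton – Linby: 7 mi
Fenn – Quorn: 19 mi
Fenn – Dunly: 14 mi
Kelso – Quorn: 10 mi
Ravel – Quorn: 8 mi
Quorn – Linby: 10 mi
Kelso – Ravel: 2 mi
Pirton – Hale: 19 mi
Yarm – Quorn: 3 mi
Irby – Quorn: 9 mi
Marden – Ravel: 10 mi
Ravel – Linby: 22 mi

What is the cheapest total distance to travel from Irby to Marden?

Running Dijkstra from Irby:
Irby: 0
Linby: 4  (via Irby)
Quorn: 9  (via Irby)
Pirton: 11  (via Linby)
Yarm: 12  (via Quorn)
Eskin: 12  (via Irby)
Ravel: 17  (via Irby)
Kelso: 19  (via Quorn)
Hale: 20  (via Irby)
Marden: 21  (via Yarm)
Shortest route: Irby → Quorn → Yarm → Marden = 21 mi.

21 mi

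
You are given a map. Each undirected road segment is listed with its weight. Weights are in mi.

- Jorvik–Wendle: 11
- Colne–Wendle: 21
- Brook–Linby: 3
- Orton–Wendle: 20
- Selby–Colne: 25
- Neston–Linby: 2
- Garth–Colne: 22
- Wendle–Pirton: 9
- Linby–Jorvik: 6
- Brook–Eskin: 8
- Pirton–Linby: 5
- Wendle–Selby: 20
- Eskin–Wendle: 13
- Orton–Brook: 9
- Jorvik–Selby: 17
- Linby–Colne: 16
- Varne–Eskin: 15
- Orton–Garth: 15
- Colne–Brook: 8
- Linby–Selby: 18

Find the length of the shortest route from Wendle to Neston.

16 mi

Enumerating some paths:
Wendle–Eskin–Brook–Linby–Neston: 13+8+3+2 = 26
Wendle–Pirton–Linby–Neston: 9+5+2 = 16
Wendle–Jorvik–Linby–Neston: 11+6+2 = 19
The minimum is 16 mi via Wendle–Pirton–Linby–Neston.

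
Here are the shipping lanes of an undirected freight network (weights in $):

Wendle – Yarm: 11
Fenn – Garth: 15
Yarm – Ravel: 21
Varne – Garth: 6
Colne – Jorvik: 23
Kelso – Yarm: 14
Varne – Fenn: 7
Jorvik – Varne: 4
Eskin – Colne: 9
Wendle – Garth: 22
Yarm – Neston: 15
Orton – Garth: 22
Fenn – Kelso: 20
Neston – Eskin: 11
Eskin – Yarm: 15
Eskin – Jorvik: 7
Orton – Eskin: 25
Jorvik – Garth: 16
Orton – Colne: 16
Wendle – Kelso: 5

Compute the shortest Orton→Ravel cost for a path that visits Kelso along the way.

Shortest Orton→Kelso: Orton → Garth → Wendle → Kelso = 49
Best Kelso to Ravel: Kelso → Yarm → Ravel costing 35
Total via Kelso: 49 + 35 = $84.

$84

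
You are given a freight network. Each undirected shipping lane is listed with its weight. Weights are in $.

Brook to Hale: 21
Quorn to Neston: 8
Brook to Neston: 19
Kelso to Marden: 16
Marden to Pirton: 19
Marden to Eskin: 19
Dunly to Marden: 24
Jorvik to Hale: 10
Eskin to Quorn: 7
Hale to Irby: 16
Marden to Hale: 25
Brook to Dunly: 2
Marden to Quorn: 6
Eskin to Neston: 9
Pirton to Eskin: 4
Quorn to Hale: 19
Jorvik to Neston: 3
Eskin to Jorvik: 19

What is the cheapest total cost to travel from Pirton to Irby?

Compare a few routes:
Pirton - Eskin - Jorvik - Hale - Irby: 4+19+10+16 = 49
Pirton - Eskin - Neston - Jorvik - Hale - Irby: 4+9+3+10+16 = 42
Pirton - Eskin - Quorn - Hale - Irby: 4+7+19+16 = 46
Pirton - Eskin - Quorn - Neston - Jorvik - Hale - Irby: 4+7+8+3+10+16 = 48
Cheapest is Pirton - Eskin - Neston - Jorvik - Hale - Irby at $42.

$42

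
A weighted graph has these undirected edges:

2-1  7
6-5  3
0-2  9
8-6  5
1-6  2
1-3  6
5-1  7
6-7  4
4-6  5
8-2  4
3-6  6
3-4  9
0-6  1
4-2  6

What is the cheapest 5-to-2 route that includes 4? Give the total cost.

Shortest 5→4: 5 → 6 → 4 = 8
Best 4 to 2: 4 → 2 costing 6
Total via 4: 8 + 6 = 14.

14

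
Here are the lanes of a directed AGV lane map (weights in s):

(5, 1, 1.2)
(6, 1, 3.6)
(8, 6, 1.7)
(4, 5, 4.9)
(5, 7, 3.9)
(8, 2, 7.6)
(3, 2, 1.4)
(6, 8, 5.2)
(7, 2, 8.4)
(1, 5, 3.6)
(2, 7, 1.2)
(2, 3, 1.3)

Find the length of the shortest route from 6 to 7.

Shortest distances from 6:
6: 0
1: 3.6  (via 6)
8: 5.2  (via 6)
5: 7.2  (via 1)
7: 11.1  (via 5)
Shortest route: 6 → 1 → 5 → 7 = 11.1 s.

11.1 s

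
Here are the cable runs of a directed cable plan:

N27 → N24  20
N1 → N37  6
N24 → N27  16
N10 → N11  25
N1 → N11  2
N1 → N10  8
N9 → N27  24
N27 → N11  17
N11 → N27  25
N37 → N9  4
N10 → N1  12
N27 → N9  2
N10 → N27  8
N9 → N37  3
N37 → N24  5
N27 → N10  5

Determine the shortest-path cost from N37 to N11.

Running Dijkstra from N37:
N37: 0
N9: 4  (via N37)
N24: 5  (via N37)
N27: 21  (via N24)
N10: 26  (via N27)
N11: 38  (via N27)
Shortest route: N37–N24–N27–N11 = 38.

38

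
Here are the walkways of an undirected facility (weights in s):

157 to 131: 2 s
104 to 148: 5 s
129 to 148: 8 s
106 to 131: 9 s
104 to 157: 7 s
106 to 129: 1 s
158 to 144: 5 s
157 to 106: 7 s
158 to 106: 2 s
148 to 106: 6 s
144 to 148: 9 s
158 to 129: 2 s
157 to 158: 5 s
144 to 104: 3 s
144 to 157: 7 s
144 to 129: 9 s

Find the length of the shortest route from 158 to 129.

Compare a few routes:
158 → 106 → 129: 2+1 = 3
158 → 129: 2 = 2
The minimum is 2 s via 158 → 129.

2 s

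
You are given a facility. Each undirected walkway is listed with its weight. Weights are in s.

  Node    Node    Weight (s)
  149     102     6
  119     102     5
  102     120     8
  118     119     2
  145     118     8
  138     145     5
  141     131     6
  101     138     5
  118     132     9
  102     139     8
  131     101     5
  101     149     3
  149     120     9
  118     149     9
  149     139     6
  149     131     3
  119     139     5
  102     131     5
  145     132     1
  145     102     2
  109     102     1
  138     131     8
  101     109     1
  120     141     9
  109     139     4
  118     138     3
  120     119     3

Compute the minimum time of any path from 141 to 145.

13 s

Candidate routes:
141 - 131 - 149 - 102 - 145: 6+3+6+2 = 17
141 - 131 - 149 - 101 - 109 - 102 - 145: 6+3+3+1+1+2 = 16
141 - 131 - 101 - 109 - 102 - 145: 6+5+1+1+2 = 15
141 - 131 - 102 - 145: 6+5+2 = 13
Cheapest is 141 - 131 - 102 - 145 at 13 s.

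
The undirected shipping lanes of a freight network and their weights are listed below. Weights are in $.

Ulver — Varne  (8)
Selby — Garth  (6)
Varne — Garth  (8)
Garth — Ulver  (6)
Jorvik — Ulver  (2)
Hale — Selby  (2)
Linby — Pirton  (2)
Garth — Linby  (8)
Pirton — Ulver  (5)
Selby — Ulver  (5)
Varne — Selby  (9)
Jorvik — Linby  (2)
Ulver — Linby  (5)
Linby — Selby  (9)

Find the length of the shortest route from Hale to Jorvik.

Candidate routes:
Hale–Selby–Linby–Jorvik: 2+9+2 = 13
Hale–Selby–Ulver–Jorvik: 2+5+2 = 9
Cheapest is Hale–Selby–Ulver–Jorvik at $9.

$9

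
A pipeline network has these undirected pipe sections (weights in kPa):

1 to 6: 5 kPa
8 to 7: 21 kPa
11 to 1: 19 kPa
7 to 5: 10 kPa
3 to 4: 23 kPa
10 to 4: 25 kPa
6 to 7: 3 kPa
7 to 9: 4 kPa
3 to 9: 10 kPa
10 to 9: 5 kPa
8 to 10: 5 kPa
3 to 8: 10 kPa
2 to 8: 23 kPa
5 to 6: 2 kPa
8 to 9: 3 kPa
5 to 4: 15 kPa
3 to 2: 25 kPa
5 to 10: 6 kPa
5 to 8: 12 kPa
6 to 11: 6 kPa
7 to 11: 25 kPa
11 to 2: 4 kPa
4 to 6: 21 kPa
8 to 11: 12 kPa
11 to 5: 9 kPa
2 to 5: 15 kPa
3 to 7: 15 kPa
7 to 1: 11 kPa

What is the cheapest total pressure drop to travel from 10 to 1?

Shortest distances from 10:
10: 0
8: 5  (via 10)
9: 5  (via 10)
5: 6  (via 10)
6: 8  (via 5)
7: 9  (via 9)
1: 13  (via 6)
Shortest route: 10–5–6–1 = 13 kPa.

13 kPa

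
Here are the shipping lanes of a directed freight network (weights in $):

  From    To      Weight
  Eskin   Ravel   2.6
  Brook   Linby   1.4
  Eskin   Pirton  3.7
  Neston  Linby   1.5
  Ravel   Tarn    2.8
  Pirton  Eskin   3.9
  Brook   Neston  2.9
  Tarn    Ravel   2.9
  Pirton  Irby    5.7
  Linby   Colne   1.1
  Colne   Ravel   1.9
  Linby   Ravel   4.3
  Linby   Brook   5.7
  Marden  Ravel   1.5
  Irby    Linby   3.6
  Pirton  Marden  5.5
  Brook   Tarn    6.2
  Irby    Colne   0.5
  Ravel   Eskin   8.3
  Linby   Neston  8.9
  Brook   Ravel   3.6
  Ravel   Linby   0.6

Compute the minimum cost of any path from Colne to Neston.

Enumerating some paths:
Colne - Ravel - Linby - Neston: 1.9+0.6+8.9 = 11.4
Colne - Ravel - Linby - Brook - Neston: 1.9+0.6+5.7+2.9 = 11.1
Cheapest is Colne - Ravel - Linby - Brook - Neston at $11.1.

$11.1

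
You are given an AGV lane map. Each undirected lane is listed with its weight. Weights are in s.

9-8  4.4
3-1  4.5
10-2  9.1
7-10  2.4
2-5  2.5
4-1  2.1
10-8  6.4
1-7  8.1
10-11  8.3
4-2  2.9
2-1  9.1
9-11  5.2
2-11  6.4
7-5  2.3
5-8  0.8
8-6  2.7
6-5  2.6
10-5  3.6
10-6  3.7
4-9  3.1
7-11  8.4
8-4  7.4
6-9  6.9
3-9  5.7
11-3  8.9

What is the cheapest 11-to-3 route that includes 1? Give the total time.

14.9 s

Best 11 to 1: 11–9–4–1 costing 10.4
Shortest 1→3: 1–3 = 4.5
Total via 1: 10.4 + 4.5 = 14.9 s.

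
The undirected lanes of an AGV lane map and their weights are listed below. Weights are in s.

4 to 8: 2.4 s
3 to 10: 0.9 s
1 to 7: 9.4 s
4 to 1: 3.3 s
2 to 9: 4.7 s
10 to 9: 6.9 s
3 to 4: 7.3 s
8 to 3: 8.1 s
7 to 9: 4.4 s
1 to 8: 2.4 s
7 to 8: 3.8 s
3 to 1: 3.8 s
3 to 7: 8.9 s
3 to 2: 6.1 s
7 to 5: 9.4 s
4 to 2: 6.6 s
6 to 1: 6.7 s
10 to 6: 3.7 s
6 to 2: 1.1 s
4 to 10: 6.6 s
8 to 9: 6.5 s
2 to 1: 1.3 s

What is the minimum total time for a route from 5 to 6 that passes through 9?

Shortest 5→9: 5 → 7 → 9 = 13.8
Best 9 to 6: 9 → 2 → 6 costing 5.8
Total via 9: 13.8 + 5.8 = 19.6 s.

19.6 s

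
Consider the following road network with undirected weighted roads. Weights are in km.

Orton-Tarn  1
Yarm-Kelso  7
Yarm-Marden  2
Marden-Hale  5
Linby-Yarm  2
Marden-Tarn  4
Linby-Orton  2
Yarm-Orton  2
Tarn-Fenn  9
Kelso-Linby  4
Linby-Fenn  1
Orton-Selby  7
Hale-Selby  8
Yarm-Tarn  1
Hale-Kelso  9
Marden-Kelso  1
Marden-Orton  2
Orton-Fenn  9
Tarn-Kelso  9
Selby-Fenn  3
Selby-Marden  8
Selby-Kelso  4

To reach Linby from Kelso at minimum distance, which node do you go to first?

Linby

Enumerating some paths:
Kelso–Marden–Yarm–Linby: 1+2+2 = 5
Kelso–Linby: 4 = 4
Cheapest is Kelso–Linby at 4 km.
So from Kelso the first move is to Linby.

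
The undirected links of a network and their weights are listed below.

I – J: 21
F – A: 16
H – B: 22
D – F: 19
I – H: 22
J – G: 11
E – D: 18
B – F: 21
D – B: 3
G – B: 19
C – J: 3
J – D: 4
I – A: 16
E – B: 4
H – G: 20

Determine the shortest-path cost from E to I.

Compare a few routes:
E - B - H - I: 4+22+22 = 48
E - B - D - J - I: 4+3+4+21 = 32
E - D - J - I: 18+4+21 = 43
The minimum is 32 via E - B - D - J - I.

32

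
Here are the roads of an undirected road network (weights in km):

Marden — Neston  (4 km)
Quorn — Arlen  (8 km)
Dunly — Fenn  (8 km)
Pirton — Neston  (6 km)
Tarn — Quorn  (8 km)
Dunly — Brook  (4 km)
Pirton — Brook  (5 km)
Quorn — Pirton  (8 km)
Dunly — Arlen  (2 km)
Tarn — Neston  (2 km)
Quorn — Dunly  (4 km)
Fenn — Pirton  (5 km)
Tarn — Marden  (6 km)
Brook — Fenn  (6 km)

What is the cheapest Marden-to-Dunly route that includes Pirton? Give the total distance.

Best Marden to Pirton: Marden → Neston → Pirton costing 10
Best Pirton to Dunly: Pirton → Brook → Dunly costing 9
Total via Pirton: 10 + 9 = 19 km.

19 km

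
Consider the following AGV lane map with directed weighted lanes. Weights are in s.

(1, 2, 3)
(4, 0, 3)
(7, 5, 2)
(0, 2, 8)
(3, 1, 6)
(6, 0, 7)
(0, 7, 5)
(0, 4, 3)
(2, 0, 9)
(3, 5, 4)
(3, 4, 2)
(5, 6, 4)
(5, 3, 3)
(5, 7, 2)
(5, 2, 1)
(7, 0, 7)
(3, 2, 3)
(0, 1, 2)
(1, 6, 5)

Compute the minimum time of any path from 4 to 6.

Enumerating some paths:
4 - 0 - 7 - 5 - 6: 3+5+2+4 = 14
4 - 0 - 1 - 6: 3+2+5 = 10
Cheapest is 4 - 0 - 1 - 6 at 10 s.

10 s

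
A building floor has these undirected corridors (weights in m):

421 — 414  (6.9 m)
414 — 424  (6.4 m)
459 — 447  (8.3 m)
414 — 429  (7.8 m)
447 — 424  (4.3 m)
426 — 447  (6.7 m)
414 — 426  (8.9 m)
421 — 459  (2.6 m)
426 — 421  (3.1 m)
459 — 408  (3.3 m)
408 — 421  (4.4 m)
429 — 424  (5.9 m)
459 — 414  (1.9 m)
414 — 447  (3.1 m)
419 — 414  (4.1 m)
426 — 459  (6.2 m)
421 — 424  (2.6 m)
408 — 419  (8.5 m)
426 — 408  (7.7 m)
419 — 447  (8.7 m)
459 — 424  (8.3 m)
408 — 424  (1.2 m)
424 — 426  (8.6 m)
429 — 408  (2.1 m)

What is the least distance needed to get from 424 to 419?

Settle nodes by increasing distance from 424:
424: 0
408: 1.2  (via 424)
421: 2.6  (via 424)
429: 3.3  (via 408)
447: 4.3  (via 424)
459: 4.5  (via 408)
426: 5.7  (via 421)
414: 6.4  (via 424)
419: 9.7  (via 408)
Shortest route: 424–408–419 = 9.7 m.

9.7 m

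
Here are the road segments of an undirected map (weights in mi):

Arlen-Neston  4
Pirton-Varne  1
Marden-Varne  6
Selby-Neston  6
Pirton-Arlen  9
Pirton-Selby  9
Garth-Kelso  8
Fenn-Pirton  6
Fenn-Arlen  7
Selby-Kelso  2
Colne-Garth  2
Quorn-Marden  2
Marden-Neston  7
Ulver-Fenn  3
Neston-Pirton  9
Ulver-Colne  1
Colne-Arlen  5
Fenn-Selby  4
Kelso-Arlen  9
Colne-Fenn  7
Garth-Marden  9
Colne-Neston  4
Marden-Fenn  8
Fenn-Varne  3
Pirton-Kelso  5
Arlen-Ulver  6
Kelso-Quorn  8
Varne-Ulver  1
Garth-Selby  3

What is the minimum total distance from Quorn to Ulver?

Enumerating some paths:
Quorn–Marden–Varne–Fenn–Ulver: 2+6+3+3 = 14
Quorn–Marden–Varne–Ulver: 2+6+1 = 9
Quorn–Marden–Fenn–Ulver: 2+8+3 = 13
Cheapest is Quorn–Marden–Varne–Ulver at 9 mi.

9 mi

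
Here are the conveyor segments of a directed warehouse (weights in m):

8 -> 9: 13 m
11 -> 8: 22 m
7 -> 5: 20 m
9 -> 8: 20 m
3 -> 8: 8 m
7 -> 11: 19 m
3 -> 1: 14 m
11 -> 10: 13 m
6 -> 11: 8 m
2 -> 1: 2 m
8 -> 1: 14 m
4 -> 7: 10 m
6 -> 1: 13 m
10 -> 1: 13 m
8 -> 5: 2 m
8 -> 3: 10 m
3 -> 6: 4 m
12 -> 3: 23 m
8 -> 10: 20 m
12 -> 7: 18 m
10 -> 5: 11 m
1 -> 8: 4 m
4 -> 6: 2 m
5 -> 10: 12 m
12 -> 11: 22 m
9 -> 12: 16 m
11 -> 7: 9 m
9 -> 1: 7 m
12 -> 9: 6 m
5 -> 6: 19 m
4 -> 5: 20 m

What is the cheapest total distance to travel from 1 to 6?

Running Dijkstra from 1:
1: 0
8: 4  (via 1)
5: 6  (via 8)
3: 14  (via 8)
9: 17  (via 8)
6: 18  (via 3)
Shortest route: 1–8–3–6 = 18 m.

18 m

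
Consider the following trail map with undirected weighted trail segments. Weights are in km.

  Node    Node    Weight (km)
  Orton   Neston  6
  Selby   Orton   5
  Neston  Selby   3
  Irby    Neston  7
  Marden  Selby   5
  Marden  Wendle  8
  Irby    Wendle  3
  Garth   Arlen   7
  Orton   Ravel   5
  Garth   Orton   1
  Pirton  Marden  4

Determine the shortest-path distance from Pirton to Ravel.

19 km

Compare a few routes:
Pirton–Marden–Selby–Orton–Ravel: 4+5+5+5 = 19
Pirton–Marden–Selby–Neston–Orton–Ravel: 4+5+3+6+5 = 23
Cheapest is Pirton–Marden–Selby–Orton–Ravel at 19 km.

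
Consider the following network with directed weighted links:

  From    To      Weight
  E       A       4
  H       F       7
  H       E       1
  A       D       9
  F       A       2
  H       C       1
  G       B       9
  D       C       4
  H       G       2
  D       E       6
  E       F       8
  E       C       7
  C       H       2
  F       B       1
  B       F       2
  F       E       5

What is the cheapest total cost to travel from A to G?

17

Shortest distances from A:
A: 0
D: 9  (via A)
C: 13  (via D)
E: 15  (via D)
H: 15  (via C)
G: 17  (via H)
Shortest route: A → D → C → H → G = 17.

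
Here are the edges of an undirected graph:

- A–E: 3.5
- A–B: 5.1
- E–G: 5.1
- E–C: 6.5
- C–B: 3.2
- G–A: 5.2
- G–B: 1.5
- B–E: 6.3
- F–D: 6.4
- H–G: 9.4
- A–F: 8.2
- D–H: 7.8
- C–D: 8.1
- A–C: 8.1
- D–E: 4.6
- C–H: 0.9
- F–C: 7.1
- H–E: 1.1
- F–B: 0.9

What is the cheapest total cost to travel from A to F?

6

Compare a few routes:
A → B → F: 5.1+0.9 = 6
A → G → B → F: 5.2+1.5+0.9 = 7.6
A → F: 8.2 = 8.2
A → E → H → C → B → F: 3.5+1.1+0.9+3.2+0.9 = 9.6
Cheapest is A → B → F at 6.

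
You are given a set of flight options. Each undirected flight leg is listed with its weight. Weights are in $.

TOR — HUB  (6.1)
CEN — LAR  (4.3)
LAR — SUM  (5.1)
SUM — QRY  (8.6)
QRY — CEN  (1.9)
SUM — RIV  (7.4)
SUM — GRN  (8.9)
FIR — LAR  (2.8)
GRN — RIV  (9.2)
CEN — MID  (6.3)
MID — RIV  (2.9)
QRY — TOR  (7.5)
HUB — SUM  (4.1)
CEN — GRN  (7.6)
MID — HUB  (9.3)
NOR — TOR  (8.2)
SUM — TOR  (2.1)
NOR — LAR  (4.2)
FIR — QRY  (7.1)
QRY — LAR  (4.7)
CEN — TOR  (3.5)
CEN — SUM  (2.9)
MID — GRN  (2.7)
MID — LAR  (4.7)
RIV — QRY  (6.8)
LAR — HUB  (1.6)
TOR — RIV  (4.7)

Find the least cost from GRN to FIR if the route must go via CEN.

Best GRN to CEN: GRN → CEN costing 7.6
Best CEN to FIR: CEN → LAR → FIR costing 7.1
Total via CEN: 7.6 + 7.1 = $14.7.

$14.7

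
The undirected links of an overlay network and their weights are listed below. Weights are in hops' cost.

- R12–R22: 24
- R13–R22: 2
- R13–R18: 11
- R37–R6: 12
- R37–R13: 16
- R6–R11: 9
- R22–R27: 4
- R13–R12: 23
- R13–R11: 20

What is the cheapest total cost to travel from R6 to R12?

Shortest distances from R6:
R6: 0
R11: 9  (via R6)
R37: 12  (via R6)
R13: 28  (via R37)
R22: 30  (via R13)
R27: 34  (via R22)
R18: 39  (via R13)
R12: 51  (via R13)
Shortest route: R6 → R37 → R13 → R12 = 51 hops' cost.

51 hops' cost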